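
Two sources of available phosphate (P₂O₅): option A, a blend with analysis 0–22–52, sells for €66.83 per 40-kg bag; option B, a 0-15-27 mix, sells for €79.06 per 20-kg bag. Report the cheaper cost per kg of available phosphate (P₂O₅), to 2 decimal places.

€7.59 per kg P₂O₅ (option A)

option A: P₂O₅ per bag = 40 × 22% = 8.8 kg; cost = 66.83 / 8.8 = €7.5943/kg P₂O₅.
option B: P₂O₅ per bag = 20 × 15% = 3 kg; cost = 79.06 / 3 = €26.3533/kg P₂O₅.
option A is cheaper.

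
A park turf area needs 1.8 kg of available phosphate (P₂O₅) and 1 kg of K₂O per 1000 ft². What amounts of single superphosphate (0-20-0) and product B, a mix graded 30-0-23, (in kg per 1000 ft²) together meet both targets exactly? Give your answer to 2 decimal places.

9.00 kg single superphosphate, 4.35 kg product B

With a, b = kg per 1000 ft² of single superphosphate and product B:
P₂O₅: 0.2·a + 0·b = 1.8
K₂O: 0·a + 0.23·b = 1
Solving simultaneously: a = 9, b = 4.34783.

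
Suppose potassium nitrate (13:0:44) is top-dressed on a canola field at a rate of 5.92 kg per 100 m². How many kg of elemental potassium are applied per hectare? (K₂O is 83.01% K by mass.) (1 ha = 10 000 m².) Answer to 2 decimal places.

216.22 kg K per hectare

K₂O per 100 m² = 5.92 × 44% = 2.6048 kg.
Elemental K = 2.6048 × 0.8301 = 2.16224 kg per 100 m².
Convert to per hectare: 2.16224 × 100 = 216.224 kg.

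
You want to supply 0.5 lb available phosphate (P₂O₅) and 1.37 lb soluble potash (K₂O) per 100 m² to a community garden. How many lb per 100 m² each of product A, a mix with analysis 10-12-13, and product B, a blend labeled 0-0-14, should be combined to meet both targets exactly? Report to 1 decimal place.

4.2 lb product A, 5.9 lb product B

Per-100 m² balance (a = product A, b = product B):
P₂O₅: 0.12·a + 0·b = 0.5
K₂O: 0.13·a + 0.14·b = 1.37
Solving simultaneously: a = 4.16667, b = 5.91667.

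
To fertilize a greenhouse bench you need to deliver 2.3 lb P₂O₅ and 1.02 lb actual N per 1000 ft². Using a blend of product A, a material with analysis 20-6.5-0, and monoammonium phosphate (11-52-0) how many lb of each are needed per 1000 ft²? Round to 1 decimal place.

Per-1000 ft² balance (a = product A, b = monoammonium phosphate):
P₂O₅: 0.065·a + 0.52·b = 2.3
N: 0.2·a + 0.11·b = 1.02
Solving simultaneously: a = 2.86422, b = 4.06505.

2.9 lb product A, 4.1 lb monoammonium phosphate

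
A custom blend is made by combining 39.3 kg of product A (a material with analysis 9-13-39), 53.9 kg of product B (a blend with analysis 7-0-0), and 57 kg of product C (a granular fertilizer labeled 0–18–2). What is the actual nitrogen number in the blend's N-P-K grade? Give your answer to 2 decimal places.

Total mass = 39.3 + 53.9 + 57 = 150.2 kg.
N mass = 9%×39.3 + 7%×53.9 + 0%×57 = 7.31 kg.
% N = 7.31 / 150.2 = 4.86684%.

4.87% N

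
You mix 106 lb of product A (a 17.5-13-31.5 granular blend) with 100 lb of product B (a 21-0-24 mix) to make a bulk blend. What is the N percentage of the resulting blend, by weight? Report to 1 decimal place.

Total mass = 106 + 100 = 206 lb.
N mass = 17.5%×106 + 21%×100 = 39.55 lb.
% N = 39.55 / 206 = 19.199%.

19.2% N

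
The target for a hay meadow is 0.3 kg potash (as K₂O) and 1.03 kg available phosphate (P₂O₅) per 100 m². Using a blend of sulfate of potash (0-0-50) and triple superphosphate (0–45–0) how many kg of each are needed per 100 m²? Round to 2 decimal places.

With a, b = kg per 100 m² of sulfate of potash and triple superphosphate:
K₂O: 0.5·a + 0·b = 0.3
P₂O₅: 0·a + 0.45·b = 1.03
Solving simultaneously: a = 0.6, b = 2.28889.

0.60 kg sulfate of potash, 2.29 kg triple superphosphate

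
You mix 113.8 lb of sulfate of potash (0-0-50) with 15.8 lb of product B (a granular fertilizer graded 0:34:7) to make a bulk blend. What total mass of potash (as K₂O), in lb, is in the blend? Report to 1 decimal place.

K₂O mass = 50%×113.8 + 7%×15.8 = 58.006 lb.

58.0 lb K₂O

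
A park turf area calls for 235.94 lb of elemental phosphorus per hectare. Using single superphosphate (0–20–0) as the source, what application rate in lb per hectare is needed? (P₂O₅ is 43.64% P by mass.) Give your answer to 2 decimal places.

As P₂O₅: 235.94 / 0.4364 = 540.651 lb per hectare.
Product per hectare = 540.651 / 20% = 2703.254 lb.

2703.25 lb of product per hectare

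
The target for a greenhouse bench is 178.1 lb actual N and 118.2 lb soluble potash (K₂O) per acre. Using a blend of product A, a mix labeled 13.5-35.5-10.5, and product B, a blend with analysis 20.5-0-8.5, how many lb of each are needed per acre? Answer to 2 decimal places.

904.73 lb product A, 272.99 lb product B

With a, b = lb per acre of product A and product B:
N: 0.135·a + 0.205·b = 178.1
K₂O: 0.105·a + 0.085·b = 118.2
From row1: a = (178.1 − 0.205·b) / 0.135.
Into row2: 0.105·(178.1 − 0.205·b)/0.135 + 0.085·b = 118.2 → b = 272.985, a = 904.726.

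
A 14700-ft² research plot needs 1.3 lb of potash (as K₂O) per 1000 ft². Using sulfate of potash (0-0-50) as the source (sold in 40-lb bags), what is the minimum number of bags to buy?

1 bags

Product per 1000 ft² = 1.3 / 50% = 2.6 lb.
Total product = 2.6 × 14700 / 1000 = 38.22 lb.
Bags = ⌈38.22 / 40⌉ = 1.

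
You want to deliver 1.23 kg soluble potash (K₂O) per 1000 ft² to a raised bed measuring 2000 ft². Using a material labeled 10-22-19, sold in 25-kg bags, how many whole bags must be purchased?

Product per 1000 ft² = 1.23 / 19% = 6.47368 kg.
Total product = 6.47368 × 2000 / 1000 = 12.9474 kg.
Bags = ⌈12.9474 / 25⌉ = 1.

1 bags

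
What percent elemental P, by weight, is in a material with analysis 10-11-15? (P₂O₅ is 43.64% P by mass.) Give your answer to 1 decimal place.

4.8% P

%P = 11 × 0.4364 = 4.8004%.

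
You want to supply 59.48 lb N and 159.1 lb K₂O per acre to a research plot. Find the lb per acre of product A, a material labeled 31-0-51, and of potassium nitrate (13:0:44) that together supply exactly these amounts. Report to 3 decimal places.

78.291 lb product A, 270.845 lb potassium nitrate

With a, b = lb per acre of product A and potassium nitrate:
N: 0.31·a + 0.13·b = 59.48
K₂O: 0.51·a + 0.44·b = 159.1
Eliminate b: (row1) − 0.13/0.44·(row2) → 0.159318·a = 12.4732, so a = 78.29101.
Then b = (159.1 − 0.51·78.29101) / 0.44 = 270.8445.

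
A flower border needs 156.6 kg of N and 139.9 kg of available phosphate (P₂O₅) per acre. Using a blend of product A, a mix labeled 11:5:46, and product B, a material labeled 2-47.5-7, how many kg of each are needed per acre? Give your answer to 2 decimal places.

Per-acre balance (a = product A, b = product B):
N: 0.11·a + 0.02·b = 156.6
P₂O₅: 0.05·a + 0.475·b = 139.9
Eliminate a: (row1) − 0.11/0.05·(row2) → -1.025·b = -151.18, so b = 147.493.
Back-substitute: a = (156.6 − 0.02·147.493) / 0.11 = 1396.8195.

1396.82 kg product A, 147.49 kg product B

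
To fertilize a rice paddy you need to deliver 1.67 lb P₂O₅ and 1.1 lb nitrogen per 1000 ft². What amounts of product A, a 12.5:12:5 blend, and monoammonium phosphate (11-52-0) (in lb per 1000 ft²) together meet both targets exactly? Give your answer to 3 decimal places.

7.496 lb product A, 1.482 lb monoammonium phosphate

With a, b = lb per 1000 ft² of product A and monoammonium phosphate:
P₂O₅: 0.12·a + 0.52·b = 1.67
N: 0.125·a + 0.11·b = 1.1
Eliminate a: (row1) − 0.12/0.125·(row2) → 0.4144·b = 0.614, so b = 1.48166.
Back-substitute: a = (1.67 − 0.52·1.48166) / 0.12 = 7.49614.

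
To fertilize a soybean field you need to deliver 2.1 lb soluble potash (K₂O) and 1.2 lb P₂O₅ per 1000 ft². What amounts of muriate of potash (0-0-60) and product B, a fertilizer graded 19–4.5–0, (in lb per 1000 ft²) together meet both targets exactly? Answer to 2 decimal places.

3.50 lb muriate of potash, 26.67 lb product B

Per-1000 ft² balance (a = muriate of potash, b = product B):
K₂O: 0.6·a + 0·b = 2.1
P₂O₅: 0·a + 0.045·b = 1.2
Solving simultaneously: a = 3.5, b = 26.6667.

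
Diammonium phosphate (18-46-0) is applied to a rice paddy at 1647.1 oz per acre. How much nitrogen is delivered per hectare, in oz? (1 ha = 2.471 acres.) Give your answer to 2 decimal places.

732.60 oz N per hectare

nitrogen per acre = 1647.1 × 18% = 296.478 oz.
Convert to per hectare: 296.478 × 2.471 = 732.597 oz.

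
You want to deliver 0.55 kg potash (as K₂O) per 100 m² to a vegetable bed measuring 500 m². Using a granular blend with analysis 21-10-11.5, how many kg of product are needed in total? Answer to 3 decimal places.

23.913 kg

Product per 100 m² = 0.55 / 11.5% = 4.78261 kg.
Total product = 4.78261 × 500 / 100 = 23.91304 kg.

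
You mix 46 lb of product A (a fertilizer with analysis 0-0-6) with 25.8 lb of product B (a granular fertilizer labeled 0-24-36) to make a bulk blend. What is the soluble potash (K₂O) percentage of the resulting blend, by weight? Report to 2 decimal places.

16.78% K₂O

Total mass = 46 + 25.8 = 71.8 lb.
K₂O mass = 6%×46 + 36%×25.8 = 12.048 lb.
% K₂O = 12.048 / 71.8 = 16.7799%.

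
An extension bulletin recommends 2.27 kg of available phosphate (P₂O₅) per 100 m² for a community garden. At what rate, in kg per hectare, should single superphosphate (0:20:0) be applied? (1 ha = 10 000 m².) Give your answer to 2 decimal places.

1135.00 kg of product per hectare

Product per 100 m² = 2.27 / 20% = 11.35 kg.
Convert to per hectare: 11.35 × 100 = 1135 kg.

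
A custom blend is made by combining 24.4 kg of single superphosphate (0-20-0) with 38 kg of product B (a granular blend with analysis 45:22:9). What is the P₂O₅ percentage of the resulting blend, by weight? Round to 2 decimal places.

Total mass = 24.4 + 38 = 62.4 kg.
P₂O₅ mass = 20%×24.4 + 22%×38 = 13.24 kg.
% P₂O₅ = 13.24 / 62.4 = 21.2179%.

21.22% P₂O₅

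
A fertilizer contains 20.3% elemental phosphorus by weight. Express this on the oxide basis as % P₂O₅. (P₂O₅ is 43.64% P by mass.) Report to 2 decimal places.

%P₂O₅ = 20.3 / 0.4364 = 46.517%.

46.52% P₂O₅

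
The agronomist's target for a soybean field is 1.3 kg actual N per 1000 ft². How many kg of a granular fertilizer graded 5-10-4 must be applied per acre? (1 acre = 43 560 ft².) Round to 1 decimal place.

Product per 1000 ft² = 1.3 / 5% = 26 kg.
Convert to per acre: 26 × 43.56 = 1132.56 kg.

1132.6 kg of product per acre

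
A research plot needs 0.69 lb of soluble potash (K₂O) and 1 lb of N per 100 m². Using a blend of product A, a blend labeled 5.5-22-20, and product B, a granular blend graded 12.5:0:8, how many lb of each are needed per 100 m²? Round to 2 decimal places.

0.30 lb product A, 7.87 lb product B

Per-100 m² balance (a = product A, b = product B):
K₂O: 0.2·a + 0.08·b = 0.69
N: 0.055·a + 0.125·b = 1
Eliminate b: (row1) − 0.08/0.125·(row2) → 0.1648·a = 0.05, so a = 0.303398.
Then b = (1 − 0.055·0.303398) / 0.125 = 7.8665.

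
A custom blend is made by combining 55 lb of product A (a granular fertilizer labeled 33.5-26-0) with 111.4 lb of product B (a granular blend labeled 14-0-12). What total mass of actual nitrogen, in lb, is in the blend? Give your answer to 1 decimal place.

N mass = 33.5%×55 + 14%×111.4 = 34.021 lb.

34.0 lb N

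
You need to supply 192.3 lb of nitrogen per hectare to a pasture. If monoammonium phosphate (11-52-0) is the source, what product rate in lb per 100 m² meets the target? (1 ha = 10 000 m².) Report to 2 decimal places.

Product per hectare = 192.3 / 11% = 1748.18 lb.
Convert to per 100 m²: 1748.18 × 0.01 = 17.4818 lb.

17.48 lb of product per hundred sq m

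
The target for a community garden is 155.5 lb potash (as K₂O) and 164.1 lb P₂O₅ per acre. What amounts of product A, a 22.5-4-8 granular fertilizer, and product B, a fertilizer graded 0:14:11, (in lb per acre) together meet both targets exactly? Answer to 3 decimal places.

546.912 lb product A, 1015.882 lb product B

Let a = lb of product A, b = lb of product B (per acre).
K₂O: 0.08·a + 0.11·b = 155.5
P₂O₅: 0.04·a + 0.14·b = 164.1
Eliminate a: (row1) − 0.08/0.04·(row2) → -0.17·b = -172.7, so b = 1015.8824.
Back-substitute: a = (155.5 − 0.11·1015.8824) / 0.08 = 546.9118.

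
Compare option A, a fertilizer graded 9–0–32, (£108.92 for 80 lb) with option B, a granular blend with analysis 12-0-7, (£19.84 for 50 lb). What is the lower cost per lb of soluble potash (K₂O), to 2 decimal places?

£4.25 per lb K₂O (option A)

option A: K₂O per bag = 80 × 32% = 25.6 lb; cost = 108.92 / 25.6 = £4.2547/lb K₂O.
option B: K₂O per bag = 50 × 7% = 3.5 lb; cost = 19.84 / 3.5 = £5.6686/lb K₂O.
option A is cheaper.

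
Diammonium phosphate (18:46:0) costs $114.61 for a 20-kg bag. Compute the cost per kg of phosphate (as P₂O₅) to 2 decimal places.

$12.46 per kg P₂O₅

P₂O₅ in bag = 20 × 46% = 9.2 kg.
Cost per kg P₂O₅ = $114.61 / 9.2 = $12.4576.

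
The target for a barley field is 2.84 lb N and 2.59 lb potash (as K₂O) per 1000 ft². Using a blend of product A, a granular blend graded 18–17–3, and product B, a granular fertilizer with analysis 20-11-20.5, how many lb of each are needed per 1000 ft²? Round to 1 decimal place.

2.1 lb product A, 12.3 lb product B

Per-1000 ft² balance (a = product A, b = product B):
N: 0.18·a + 0.2·b = 2.84
K₂O: 0.03·a + 0.205·b = 2.59
Eliminate a: (row1) − 0.18/0.03·(row2) → -1.03·b = -12.7, so b = 12.3301.
Back-substitute: a = (2.84 − 0.2·12.3301) / 0.18 = 2.07767.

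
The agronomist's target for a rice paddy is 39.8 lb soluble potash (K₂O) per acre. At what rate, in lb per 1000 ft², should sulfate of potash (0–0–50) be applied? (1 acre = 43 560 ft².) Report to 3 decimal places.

Product per acre = 39.8 / 50% = 79.6 lb.
Convert to per 1000 ft²: 79.6 × 0.0229568 = 1.82736 lb.

1.827 lb of product per thousand sq ft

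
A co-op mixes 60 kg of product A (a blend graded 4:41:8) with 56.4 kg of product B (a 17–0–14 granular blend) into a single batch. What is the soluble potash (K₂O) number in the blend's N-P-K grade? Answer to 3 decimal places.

Total mass = 60 + 56.4 = 116.4 kg.
K₂O mass = 8%×60 + 14%×56.4 = 12.696 kg.
% K₂O = 12.696 / 116.4 = 10.9072%.

10.907% K₂O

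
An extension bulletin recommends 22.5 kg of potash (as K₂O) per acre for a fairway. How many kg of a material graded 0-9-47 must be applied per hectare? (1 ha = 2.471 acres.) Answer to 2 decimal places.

118.29 kg of product per hectare

Product per acre = 22.5 / 47% = 47.8723 kg.
Convert to per hectare: 47.8723 × 2.471 = 118.293 kg.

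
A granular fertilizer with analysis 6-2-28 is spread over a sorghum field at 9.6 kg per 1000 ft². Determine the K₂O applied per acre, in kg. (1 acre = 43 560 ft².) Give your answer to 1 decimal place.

K₂O per 1000 ft² = 9.6 × 28% = 2.688 kg.
Convert to per acre: 2.688 × 43.56 = 117.089 kg.

117.1 kg K₂O per acre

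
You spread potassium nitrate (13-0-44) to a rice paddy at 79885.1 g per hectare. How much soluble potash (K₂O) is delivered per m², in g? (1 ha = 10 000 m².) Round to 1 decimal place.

K₂O per hectare = 79885.1 × 44% = 35149.4 g.
Convert to per m²: 35149.4 × 0.0001 = 3.51494 g.

3.5 g K₂O per sq m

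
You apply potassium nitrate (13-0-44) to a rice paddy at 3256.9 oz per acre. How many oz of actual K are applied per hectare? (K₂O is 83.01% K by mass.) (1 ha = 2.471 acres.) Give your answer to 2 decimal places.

K₂O per acre = 3256.9 × 44% = 1433.04 oz.
Elemental K = 1433.04 × 0.8301 = 1189.56 oz per acre.
Convert to per hectare: 1189.56 × 2.471 = 2939.411 oz.

2939.41 oz K per hectare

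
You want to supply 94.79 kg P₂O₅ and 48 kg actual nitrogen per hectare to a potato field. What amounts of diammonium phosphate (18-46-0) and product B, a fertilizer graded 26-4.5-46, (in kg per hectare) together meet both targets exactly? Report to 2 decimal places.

Per-hectare balance (a = diammonium phosphate, b = product B):
P₂O₅: 0.46·a + 0.045·b = 94.79
N: 0.18·a + 0.26·b = 48
Solving simultaneously: a = 201.663, b = 45.0027.

201.66 kg diammonium phosphate, 45.00 kg product B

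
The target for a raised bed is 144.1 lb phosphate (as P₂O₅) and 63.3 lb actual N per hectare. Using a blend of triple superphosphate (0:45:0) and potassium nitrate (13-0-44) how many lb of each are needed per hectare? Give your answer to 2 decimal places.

Per-hectare balance (a = triple superphosphate, b = potassium nitrate):
P₂O₅: 0.45·a + 0·b = 144.1
N: 0·a + 0.13·b = 63.3
Solving simultaneously: a = 320.222, b = 486.923.

320.22 lb triple superphosphate, 486.92 lb potassium nitrate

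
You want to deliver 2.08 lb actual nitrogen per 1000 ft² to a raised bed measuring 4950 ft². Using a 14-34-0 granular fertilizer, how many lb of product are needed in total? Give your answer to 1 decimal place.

Product per 1000 ft² = 2.08 / 14% = 14.8571 lb.
Total product = 14.8571 × 4950 / 1000 = 73.5429 lb.

73.5 lb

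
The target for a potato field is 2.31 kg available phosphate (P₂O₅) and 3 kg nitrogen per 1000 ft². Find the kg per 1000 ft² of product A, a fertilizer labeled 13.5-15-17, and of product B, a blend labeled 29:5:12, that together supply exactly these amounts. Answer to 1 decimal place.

14.1 kg product A, 3.8 kg product B

Let a = kg of product A, b = kg of product B (per 1000 ft²).
P₂O₅: 0.15·a + 0.05·b = 2.31
N: 0.135·a + 0.29·b = 3
From row1: a = (2.31 − 0.05·b) / 0.15.
Into row2: 0.135·(2.31 − 0.05·b)/0.15 + 0.29·b = 3 → b = 3.75918, a = 14.1469.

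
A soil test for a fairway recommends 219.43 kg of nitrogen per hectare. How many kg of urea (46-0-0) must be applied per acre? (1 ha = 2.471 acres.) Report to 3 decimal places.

Product per hectare = 219.43 / 46% = 477.022 kg.
Convert to per acre: 477.022 × 0.404694 = 193.0481 kg.

193.048 kg of product per acre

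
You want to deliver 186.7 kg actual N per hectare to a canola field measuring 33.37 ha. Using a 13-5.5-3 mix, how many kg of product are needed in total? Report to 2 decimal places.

47924.45 kg

Product per hectare = 186.7 / 13% = 1436.15 kg.
Total product = 1436.15 × 33.37 = 47924.454 kg.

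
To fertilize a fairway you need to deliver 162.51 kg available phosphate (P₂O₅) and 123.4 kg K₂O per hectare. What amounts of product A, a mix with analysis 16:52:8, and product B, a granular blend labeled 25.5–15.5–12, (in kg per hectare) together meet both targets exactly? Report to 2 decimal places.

7.48 kg product A, 1023.34 kg product B

Let a = kg of product A, b = kg of product B (per hectare).
P₂O₅: 0.52·a + 0.155·b = 162.51
K₂O: 0.08·a + 0.12·b = 123.4
Solving simultaneously: a = 7.484, b = 1023.344.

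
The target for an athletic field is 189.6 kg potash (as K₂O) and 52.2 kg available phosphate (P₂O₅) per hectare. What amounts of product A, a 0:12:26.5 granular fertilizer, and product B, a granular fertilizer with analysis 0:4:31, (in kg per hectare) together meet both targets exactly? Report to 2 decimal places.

Per-hectare balance (a = product A, b = product B):
K₂O: 0.265·a + 0.31·b = 189.6
P₂O₅: 0.12·a + 0.04·b = 52.2
Eliminate b: (row1) − 0.31/0.04·(row2) → -0.665·a = -214.95, so a = 323.233.
Then b = (52.2 − 0.12·323.233) / 0.04 = 335.301.

323.23 kg product A, 335.30 kg product B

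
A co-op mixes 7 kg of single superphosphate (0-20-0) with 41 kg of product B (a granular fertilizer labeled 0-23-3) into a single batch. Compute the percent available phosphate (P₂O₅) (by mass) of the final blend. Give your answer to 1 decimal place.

Total mass = 7 + 41 = 48 kg.
P₂O₅ mass = 20%×7 + 23%×41 = 10.83 kg.
% P₂O₅ = 10.83 / 48 = 22.5625%.

22.6% P₂O₅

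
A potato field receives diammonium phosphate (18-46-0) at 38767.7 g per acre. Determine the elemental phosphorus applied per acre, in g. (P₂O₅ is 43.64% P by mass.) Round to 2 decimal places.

P₂O₅ per acre = 38767.7 × 46% = 17833.1 g.
Elemental P = 17833.1 × 0.4364 = 7782.383 g per acre.

7782.38 g P per acre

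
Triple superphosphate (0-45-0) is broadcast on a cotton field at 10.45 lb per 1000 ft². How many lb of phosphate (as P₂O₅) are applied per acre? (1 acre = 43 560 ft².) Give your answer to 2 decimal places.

P₂O₅ per 1000 ft² = 10.45 × 45% = 4.7025 lb.
Convert to per acre: 4.7025 × 43.56 = 204.841 lb.

204.84 lb P₂O₅ per acre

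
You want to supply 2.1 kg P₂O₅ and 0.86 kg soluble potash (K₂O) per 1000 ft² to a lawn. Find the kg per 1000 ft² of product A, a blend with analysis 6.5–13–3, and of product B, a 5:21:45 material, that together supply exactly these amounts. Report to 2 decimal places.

With a, b = kg per 1000 ft² of product A and product B:
P₂O₅: 0.13·a + 0.21·b = 2.1
K₂O: 0.03·a + 0.45·b = 0.86
Eliminate b: (row1) − 0.21/0.45·(row2) → 0.116·a = 1.69867, so a = 14.6437.
Then b = (0.86 − 0.03·14.6437) / 0.45 = 0.934866.

14.64 kg product A, 0.93 kg product B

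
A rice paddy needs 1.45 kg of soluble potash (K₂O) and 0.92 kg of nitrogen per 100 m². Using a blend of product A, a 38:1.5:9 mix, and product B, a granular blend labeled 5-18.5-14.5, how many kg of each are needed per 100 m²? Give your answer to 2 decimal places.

Let a = kg of product A, b = kg of product B (per 100 m²).
K₂O: 0.09·a + 0.145·b = 1.45
N: 0.38·a + 0.05·b = 0.92
From row1: a = (1.45 − 0.145·b) / 0.09.
Into row2: 0.38·(1.45 − 0.145·b)/0.09 + 0.05·b = 0.92 → b = 9.25296, a = 1.20356.

1.20 kg product A, 9.25 kg product B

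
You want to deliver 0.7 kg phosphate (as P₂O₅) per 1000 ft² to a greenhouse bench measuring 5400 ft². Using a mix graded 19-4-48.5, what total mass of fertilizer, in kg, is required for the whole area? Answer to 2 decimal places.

94.50 kg

Product per 1000 ft² = 0.7 / 4% = 17.5 kg.
Total product = 17.5 × 5400 / 1000 = 94.5 kg.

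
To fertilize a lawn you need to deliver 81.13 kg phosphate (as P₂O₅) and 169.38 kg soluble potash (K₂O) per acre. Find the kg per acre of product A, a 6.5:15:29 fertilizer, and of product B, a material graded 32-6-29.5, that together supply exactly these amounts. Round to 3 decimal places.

512.870 kg product A, 69.993 kg product B

Let a = kg of product A, b = kg of product B (per acre).
P₂O₅: 0.15·a + 0.06·b = 81.13
K₂O: 0.29·a + 0.295·b = 169.38
Eliminate a: (row1) − 0.15/0.29·(row2) → -0.0925862·b = -6.48034, so b = 69.9926.
Back-substitute: a = (81.13 − 0.06·69.9926) / 0.15 = 512.8696.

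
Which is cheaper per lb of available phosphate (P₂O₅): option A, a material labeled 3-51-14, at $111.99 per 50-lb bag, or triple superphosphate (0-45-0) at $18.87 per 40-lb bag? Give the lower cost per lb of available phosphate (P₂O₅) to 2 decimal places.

$1.05 per lb P₂O₅ (triple superphosphate)

option A: P₂O₅ per bag = 50 × 51% = 25.5 lb; cost = 111.99 / 25.5 = $4.3918/lb P₂O₅.
triple superphosphate: P₂O₅ per bag = 40 × 45% = 18 lb; cost = 18.87 / 18 = $1.0483/lb P₂O₅.
triple superphosphate is cheaper.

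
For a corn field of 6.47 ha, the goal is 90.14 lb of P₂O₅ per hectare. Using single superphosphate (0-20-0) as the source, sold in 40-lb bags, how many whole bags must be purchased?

73 bags

Product per hectare = 90.14 / 20% = 450.7 lb.
Total product = 450.7 × 6.47 = 2916.03 lb.
Bags = ⌈2916.03 / 40⌉ = 73.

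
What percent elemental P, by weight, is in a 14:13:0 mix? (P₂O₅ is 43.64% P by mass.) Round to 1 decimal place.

%P = 13 × 0.4364 = 5.6732%.

5.7% P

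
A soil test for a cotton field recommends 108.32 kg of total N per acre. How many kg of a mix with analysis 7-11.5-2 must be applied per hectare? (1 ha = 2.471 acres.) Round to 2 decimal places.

3823.70 kg of product per hectare

Product per acre = 108.32 / 7% = 1547.43 kg.
Convert to per hectare: 1547.43 × 2.471 = 3823.696 kg.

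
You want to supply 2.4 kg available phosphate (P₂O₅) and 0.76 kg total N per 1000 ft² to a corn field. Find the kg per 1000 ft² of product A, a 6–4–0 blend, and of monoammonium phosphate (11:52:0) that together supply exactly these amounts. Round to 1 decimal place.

4.9 kg product A, 4.2 kg monoammonium phosphate

Let a = kg of product A, b = kg of monoammonium phosphate (per 1000 ft²).
P₂O₅: 0.04·a + 0.52·b = 2.4
N: 0.06·a + 0.11·b = 0.76
Eliminate b: (row1) − 0.52/0.11·(row2) → -0.243636·a = -1.19273, so a = 4.89552.
Then b = (0.76 − 0.06·4.89552) / 0.11 = 4.23881.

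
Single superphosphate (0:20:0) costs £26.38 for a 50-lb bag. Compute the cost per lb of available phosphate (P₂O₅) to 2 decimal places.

£2.64 per lb P₂O₅

P₂O₅ in bag = 50 × 20% = 10 lb.
Cost per lb P₂O₅ = £26.38 / 10 = £2.6380.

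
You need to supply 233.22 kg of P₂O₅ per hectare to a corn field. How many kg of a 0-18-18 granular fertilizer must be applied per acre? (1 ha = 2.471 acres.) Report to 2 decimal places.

Product per hectare = 233.22 / 18% = 1295.67 kg.
Convert to per acre: 1295.67 × 0.404694 = 524.349 kg.

524.35 kg of product per acre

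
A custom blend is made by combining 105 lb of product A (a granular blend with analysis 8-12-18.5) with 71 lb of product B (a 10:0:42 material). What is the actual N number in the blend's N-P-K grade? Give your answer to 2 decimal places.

Total mass = 105 + 71 = 176 lb.
N mass = 8%×105 + 10%×71 = 15.5 lb.
% N = 15.5 / 176 = 8.80682%.

8.81% N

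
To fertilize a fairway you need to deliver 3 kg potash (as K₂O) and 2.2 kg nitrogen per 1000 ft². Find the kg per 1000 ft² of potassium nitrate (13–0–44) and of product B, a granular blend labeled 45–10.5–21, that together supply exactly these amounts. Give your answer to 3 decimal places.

5.202 kg potassium nitrate, 3.386 kg product B

Per-1000 ft² balance (a = potassium nitrate, b = product B):
K₂O: 0.44·a + 0.21·b = 3
N: 0.13·a + 0.45·b = 2.2
Eliminate a: (row1) − 0.44/0.13·(row2) → -1.31308·b = -4.44615, so b = 3.38606.
Back-substitute: a = (3 − 0.21·3.38606) / 0.44 = 5.20211.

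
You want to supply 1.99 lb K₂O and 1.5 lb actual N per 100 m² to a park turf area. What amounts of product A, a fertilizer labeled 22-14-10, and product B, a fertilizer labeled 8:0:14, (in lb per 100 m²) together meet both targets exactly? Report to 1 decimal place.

Let a = lb of product A, b = lb of product B (per 100 m²).
K₂O: 0.1·a + 0.14·b = 1.99
N: 0.22·a + 0.08·b = 1.5
Eliminate a: (row1) − 0.1/0.22·(row2) → 0.103636·b = 1.30818, so b = 12.6228.
Back-substitute: a = (1.99 − 0.14·12.6228) / 0.1 = 2.22807.

2.2 lb product A, 12.6 lb product B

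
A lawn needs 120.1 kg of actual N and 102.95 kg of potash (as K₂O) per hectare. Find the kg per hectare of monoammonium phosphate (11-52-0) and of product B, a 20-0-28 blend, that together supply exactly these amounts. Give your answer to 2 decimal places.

423.31 kg monoammonium phosphate, 367.68 kg product B

With a, b = kg per hectare of monoammonium phosphate and product B:
N: 0.11·a + 0.2·b = 120.1
K₂O: 0·a + 0.28·b = 102.95
Solving simultaneously: a = 423.312, b = 367.679.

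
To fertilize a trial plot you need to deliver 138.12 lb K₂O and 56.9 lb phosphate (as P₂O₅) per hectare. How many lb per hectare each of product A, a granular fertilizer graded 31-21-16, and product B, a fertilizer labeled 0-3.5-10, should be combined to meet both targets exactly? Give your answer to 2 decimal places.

With a, b = lb per hectare of product A and product B:
K₂O: 0.16·a + 0.1·b = 138.12
P₂O₅: 0.21·a + 0.035·b = 56.9
Solving simultaneously: a = 55.5714, b = 1292.286.

55.57 lb product A, 1292.29 lb product B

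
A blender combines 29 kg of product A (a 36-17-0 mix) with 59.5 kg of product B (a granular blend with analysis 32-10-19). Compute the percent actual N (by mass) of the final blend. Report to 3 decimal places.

33.311% N

Total mass = 29 + 59.5 = 88.5 kg.
N mass = 36%×29 + 32%×59.5 = 29.48 kg.
% N = 29.48 / 88.5 = 33.3107%.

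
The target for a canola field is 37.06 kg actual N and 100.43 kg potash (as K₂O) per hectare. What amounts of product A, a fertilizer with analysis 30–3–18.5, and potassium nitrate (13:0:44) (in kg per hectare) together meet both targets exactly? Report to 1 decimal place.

30.1 kg product A, 215.6 kg potassium nitrate

Per-hectare balance (a = product A, b = potassium nitrate):
N: 0.3·a + 0.13·b = 37.06
K₂O: 0.185·a + 0.44·b = 100.43
From row1: a = (37.06 − 0.13·b) / 0.3.
Into row2: 0.185·(37.06 − 0.13·b)/0.3 + 0.44·b = 100.43 → b = 215.59, a = 30.1112.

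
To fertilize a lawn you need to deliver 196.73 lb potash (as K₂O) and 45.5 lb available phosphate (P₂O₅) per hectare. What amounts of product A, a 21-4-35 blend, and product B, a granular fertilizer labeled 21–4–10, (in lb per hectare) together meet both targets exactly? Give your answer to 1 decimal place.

331.9 lb product A, 805.6 lb product B

Let a = lb of product A, b = lb of product B (per hectare).
K₂O: 0.35·a + 0.1·b = 196.73
P₂O₅: 0.04·a + 0.04·b = 45.5
From row1: a = (196.73 − 0.1·b) / 0.35.
Into row2: 0.04·(196.73 − 0.1·b)/0.35 + 0.04·b = 45.5 → b = 805.58, a = 331.92.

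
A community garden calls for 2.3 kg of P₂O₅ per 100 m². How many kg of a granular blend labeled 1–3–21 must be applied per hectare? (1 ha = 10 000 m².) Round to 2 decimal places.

Product per 100 m² = 2.3 / 3% = 76.6667 kg.
Convert to per hectare: 76.6667 × 100 = 7666.667 kg.

7666.67 kg of product per hectare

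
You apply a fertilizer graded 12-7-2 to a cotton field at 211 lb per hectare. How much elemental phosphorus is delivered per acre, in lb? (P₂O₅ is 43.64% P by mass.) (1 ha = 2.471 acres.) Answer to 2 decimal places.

2.61 lb P per acre

P₂O₅ per hectare = 211 × 7% = 14.77 lb.
Elemental P = 14.77 × 0.4364 = 6.44563 lb per hectare.
Convert to per acre: 6.44563 × 0.404694 = 2.60851 lb.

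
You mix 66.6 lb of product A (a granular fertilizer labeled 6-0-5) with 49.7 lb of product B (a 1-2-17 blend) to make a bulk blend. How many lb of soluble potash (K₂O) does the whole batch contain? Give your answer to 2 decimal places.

11.78 lb K₂O

K₂O mass = 5%×66.6 + 17%×49.7 = 11.779 lb.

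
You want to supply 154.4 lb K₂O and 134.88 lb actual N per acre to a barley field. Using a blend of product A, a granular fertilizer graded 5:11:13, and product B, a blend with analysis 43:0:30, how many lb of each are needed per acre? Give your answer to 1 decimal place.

633.9 lb product A, 240.0 lb product B

With a, b = lb per acre of product A and product B:
K₂O: 0.13·a + 0.3·b = 154.4
N: 0.05·a + 0.43·b = 134.88
Eliminate a: (row1) − 0.13/0.05·(row2) → -0.818·b = -196.288, so b = 239.961.
Back-substitute: a = (154.4 − 0.3·239.961) / 0.13 = 633.936.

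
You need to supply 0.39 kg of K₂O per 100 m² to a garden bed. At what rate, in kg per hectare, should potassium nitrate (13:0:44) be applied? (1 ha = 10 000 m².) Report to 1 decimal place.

Product per 100 m² = 0.39 / 44% = 0.886364 kg.
Convert to per hectare: 0.886364 × 100 = 88.6364 kg.

88.6 kg of product per hectare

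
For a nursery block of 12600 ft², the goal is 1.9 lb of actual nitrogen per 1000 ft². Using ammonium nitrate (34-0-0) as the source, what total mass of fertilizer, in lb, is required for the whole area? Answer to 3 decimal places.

70.412 lb

Product per 1000 ft² = 1.9 / 34% = 5.58824 lb.
Total product = 5.58824 × 12600 / 1000 = 70.4118 lb.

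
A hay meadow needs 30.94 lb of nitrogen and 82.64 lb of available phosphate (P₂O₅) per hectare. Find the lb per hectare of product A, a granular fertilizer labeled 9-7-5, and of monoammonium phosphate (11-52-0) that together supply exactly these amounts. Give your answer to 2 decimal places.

178.99 lb product A, 134.83 lb monoammonium phosphate

With a, b = lb per hectare of product A and monoammonium phosphate:
N: 0.09·a + 0.11·b = 30.94
P₂O₅: 0.07·a + 0.52·b = 82.64
From row1: a = (30.94 − 0.11·b) / 0.09.
Into row2: 0.07·(30.94 − 0.11·b)/0.09 + 0.52·b = 82.64 → b = 134.829, a = 178.987.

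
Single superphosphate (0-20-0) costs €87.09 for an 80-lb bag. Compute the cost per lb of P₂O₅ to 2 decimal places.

P₂O₅ in bag = 80 × 20% = 16 lb.
Cost per lb P₂O₅ = €87.09 / 16 = €5.4431.

€5.44 per lb P₂O₅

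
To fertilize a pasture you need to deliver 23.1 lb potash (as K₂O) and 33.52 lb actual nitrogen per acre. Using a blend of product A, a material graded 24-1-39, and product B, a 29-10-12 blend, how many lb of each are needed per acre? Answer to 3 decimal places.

31.751 lb product A, 89.310 lb product B

Per-acre balance (a = product A, b = product B):
K₂O: 0.39·a + 0.12·b = 23.1
N: 0.24·a + 0.29·b = 33.52
Eliminate a: (row1) − 0.39/0.24·(row2) → -0.35125·b = -31.37, so b = 89.3096.
Back-substitute: a = (23.1 − 0.12·89.3096) / 0.39 = 31.7509.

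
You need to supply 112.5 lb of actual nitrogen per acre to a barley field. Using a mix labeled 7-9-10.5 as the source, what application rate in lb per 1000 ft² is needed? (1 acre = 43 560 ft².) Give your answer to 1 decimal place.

36.9 lb of product per thousand sq ft

Product per acre = 112.5 / 7% = 1607.14 lb.
Convert to per 1000 ft²: 1607.14 × 0.0229568 = 36.8949 lb.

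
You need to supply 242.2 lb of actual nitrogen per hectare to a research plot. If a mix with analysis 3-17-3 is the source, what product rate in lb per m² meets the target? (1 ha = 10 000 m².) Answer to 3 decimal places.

Product per hectare = 242.2 / 3% = 8073.33 lb.
Convert to per m²: 8073.33 × 0.0001 = 0.807333 lb.

0.807 lb of product per sq m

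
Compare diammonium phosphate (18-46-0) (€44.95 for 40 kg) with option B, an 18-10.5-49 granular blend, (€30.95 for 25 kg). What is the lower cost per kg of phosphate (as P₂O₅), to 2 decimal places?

diammonium phosphate: P₂O₅ per bag = 40 × 46% = 18.4 kg; cost = 44.95 / 18.4 = €2.4429/kg P₂O₅.
option B: P₂O₅ per bag = 25 × 10.5% = 2.625 kg; cost = 30.95 / 2.625 = €11.7905/kg P₂O₅.
diammonium phosphate is cheaper.

€2.44 per kg P₂O₅ (diammonium phosphate)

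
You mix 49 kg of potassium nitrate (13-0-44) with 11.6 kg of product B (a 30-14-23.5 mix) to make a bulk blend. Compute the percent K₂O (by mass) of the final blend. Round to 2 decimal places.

Total mass = 49 + 11.6 = 60.6 kg.
K₂O mass = 44%×49 + 23.5%×11.6 = 24.286 kg.
% K₂O = 24.286 / 60.6 = 40.0759%.

40.08% K₂O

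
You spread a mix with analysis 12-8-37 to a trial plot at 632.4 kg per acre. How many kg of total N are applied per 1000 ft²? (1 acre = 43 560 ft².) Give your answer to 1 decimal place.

nitrogen per acre = 632.4 × 12% = 75.888 kg.
Convert to per 1000 ft²: 75.888 × 0.0229568 = 1.74215 kg.

1.7 kg N per thousand sq ft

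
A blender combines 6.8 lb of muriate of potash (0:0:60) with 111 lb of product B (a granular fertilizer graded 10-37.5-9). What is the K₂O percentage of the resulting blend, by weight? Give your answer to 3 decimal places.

Total mass = 6.8 + 111 = 117.8 lb.
K₂O mass = 60%×6.8 + 9%×111 = 14.07 lb.
% K₂O = 14.07 / 117.8 = 11.94397%.

11.944% K₂O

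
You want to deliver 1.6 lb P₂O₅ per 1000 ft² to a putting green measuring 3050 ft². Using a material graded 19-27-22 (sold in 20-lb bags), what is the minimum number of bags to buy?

1 bags

Product per 1000 ft² = 1.6 / 27% = 5.92593 lb.
Total product = 5.92593 × 3050 / 1000 = 18.0741 lb.
Bags = ⌈18.0741 / 20⌉ = 1.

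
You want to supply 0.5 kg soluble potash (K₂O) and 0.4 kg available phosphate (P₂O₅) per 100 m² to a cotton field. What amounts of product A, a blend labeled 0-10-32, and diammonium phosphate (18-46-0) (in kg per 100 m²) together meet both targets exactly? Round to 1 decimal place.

1.6 kg product A, 0.5 kg diammonium phosphate

Let a = kg of product A, b = kg of diammonium phosphate (per 100 m²).
K₂O: 0.32·a + 0·b = 0.5
P₂O₅: 0.1·a + 0.46·b = 0.4
From row1: a = (0.5 − 0·b) / 0.32.
Into row2: 0.1·(0.5 − 0·b)/0.32 + 0.46·b = 0.4 → b = 0.529891, a = 1.5625.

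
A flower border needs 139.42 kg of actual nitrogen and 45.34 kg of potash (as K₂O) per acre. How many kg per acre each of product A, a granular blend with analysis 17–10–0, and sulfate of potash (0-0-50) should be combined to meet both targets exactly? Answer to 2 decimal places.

Let a = kg of product A, b = kg of sulfate of potash (per acre).
N: 0.17·a + 0·b = 139.42
K₂O: 0·a + 0.5·b = 45.34
Solving simultaneously: a = 820.118, b = 90.68.

820.12 kg product A, 90.68 kg sulfate of potash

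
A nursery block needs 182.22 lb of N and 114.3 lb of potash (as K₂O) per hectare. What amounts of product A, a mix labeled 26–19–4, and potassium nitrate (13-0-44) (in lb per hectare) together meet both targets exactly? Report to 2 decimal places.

598.15 lb product A, 205.40 lb potassium nitrate

Per-hectare balance (a = product A, b = potassium nitrate):
N: 0.26·a + 0.13·b = 182.22
K₂O: 0.04·a + 0.44·b = 114.3
From row1: a = (182.22 − 0.13·b) / 0.26.
Into row2: 0.04·(182.22 − 0.13·b)/0.26 + 0.44·b = 114.3 → b = 205.396, a = 598.148.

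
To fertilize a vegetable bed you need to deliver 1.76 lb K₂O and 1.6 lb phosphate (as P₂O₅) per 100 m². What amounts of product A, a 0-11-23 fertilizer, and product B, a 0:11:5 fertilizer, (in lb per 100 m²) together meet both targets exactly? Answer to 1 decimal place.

5.7 lb product A, 8.8 lb product B

Per-100 m² balance (a = product A, b = product B):
K₂O: 0.23·a + 0.05·b = 1.76
P₂O₅: 0.11·a + 0.11·b = 1.6
Eliminate b: (row1) − 0.05/0.11·(row2) → 0.18·a = 1.03273, so a = 5.73737.
Then b = (1.6 − 0.11·5.73737) / 0.11 = 8.80808.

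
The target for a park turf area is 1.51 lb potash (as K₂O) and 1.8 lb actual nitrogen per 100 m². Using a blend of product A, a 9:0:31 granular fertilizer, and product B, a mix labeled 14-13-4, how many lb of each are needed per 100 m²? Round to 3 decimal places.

3.503 lb product A, 10.606 lb product B

Let a = lb of product A, b = lb of product B (per 100 m²).
K₂O: 0.31·a + 0.04·b = 1.51
N: 0.09·a + 0.14·b = 1.8
Eliminate b: (row1) − 0.04/0.14·(row2) → 0.284286·a = 0.995714, so a = 3.50251.
Then b = (1.8 − 0.09·3.50251) / 0.14 = 10.6055.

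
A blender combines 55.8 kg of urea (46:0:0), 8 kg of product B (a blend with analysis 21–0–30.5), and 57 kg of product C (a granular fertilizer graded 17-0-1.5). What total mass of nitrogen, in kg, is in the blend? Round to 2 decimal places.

N mass = 46%×55.8 + 21%×8 + 17%×57 = 37.038 kg.

37.04 kg N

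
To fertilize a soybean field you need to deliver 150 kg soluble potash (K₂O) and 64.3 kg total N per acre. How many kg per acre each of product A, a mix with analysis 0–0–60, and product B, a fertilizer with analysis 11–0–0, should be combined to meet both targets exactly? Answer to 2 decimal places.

With a, b = kg per acre of product A and product B:
K₂O: 0.6·a + 0·b = 150
N: 0·a + 0.11·b = 64.3
Solving simultaneously: a = 250, b = 584.545.

250.00 kg product A, 584.55 kg product B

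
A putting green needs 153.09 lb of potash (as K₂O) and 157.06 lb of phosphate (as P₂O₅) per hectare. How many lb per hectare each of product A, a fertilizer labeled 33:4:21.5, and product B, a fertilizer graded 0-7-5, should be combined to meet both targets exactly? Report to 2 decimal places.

Let a = lb of product A, b = lb of product B (per hectare).
K₂O: 0.215·a + 0.05·b = 153.09
P₂O₅: 0.04·a + 0.07·b = 157.06
Eliminate b: (row1) − 0.05/0.07·(row2) → 0.186429·a = 40.9043, so a = 219.40996.
Then b = (157.06 − 0.04·219.40996) / 0.07 = 2118.337.

219.41 lb product A, 2118.34 lb product B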